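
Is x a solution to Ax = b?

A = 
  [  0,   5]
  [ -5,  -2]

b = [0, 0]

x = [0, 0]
Yes

Ax = [0, 0] = b ✓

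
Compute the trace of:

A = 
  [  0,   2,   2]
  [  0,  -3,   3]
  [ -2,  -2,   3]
0

tr(A) = 0 + -3 + 3 = 0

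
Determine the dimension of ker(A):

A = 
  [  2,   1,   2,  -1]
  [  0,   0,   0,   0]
nullity(A) = 3

Row reduce:
(no row operations needed)
REF = 
  [  2,   1,   2,  -1]
  [  0,   0,   0,   0]
Pivot columns: 1 → 1 pivot.
rank(A) = 1, so nullity(A) = 4 - 1 = 3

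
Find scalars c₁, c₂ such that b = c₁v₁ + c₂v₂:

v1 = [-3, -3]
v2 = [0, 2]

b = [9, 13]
c1 = -3, c2 = 2

b = -3·v1 + 2·v2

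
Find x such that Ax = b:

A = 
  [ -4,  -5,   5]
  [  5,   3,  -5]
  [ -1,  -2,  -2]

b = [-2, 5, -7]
Row reduce the augmented matrix [A|b]:
R2 → R2 + (5/4)·R1
R3 → R3 - (1/4)·R1
R3 → R3 - (3/13)·R2
REF = 
  [    -4,     -5,      5,     -2]
  [     0,  -13/4,    5/4,    5/2]
  [     0,      0, -46/13, -92/13]

Back-substitution:
x₃ = (-92/13) / (-46/13) = 2
x₂ = (5/2 - (5/4)(2)) / (-13/4) = 0
x₁ = (-2 - (-5)(0) - (5)(2)) / (-4) = 3

x = [3, 0, 2]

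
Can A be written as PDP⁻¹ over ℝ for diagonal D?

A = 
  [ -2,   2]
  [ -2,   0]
No

tr(A) = -2, det(A) = 4
Characteristic polynomial: λ² - tr(A)λ + det(A) = λ² + 2λ + 4
λ² + 2λ + 4 = 0  ⇒  λ = (-2 ± √((2)² - 4·(4)))/2 = (-2 ± √(-12))/2
  = -1 + i√3,  -1 - i√3
Eigenvalues: -1 + i√3, -1 - i√3  (≈ -1 + 1.732i, -1 - 1.732i)
Has complex eigenvalues (not diagonalizable over ℝ).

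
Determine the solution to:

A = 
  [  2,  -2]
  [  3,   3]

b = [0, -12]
Row reduce the augmented matrix [A|b]:
R2 → R2 - (3/2)·R1
REF = 
  [  2,  -2,   0]
  [  0,   6, -12]

Back-substitution:
x₂ = (-12) / 6 = -2
x₁ = (0 - (-2)(-2)) / 2 = -2

x = [-2, -2]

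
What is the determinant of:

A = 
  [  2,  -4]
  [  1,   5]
For a 2×2 matrix, det = ad - bc = (2)(5) - (-4)(1) = 14

det(A) = 14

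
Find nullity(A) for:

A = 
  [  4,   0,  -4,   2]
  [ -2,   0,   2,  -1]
nullity(A) = 3

Row reduce:
R2 → R2 + (1/2)·R1
REF = 
  [  4,   0,  -4,   2]
  [  0,   0,   0,   0]
Pivot columns: 1 → 1 pivot.
rank(A) = 1, so nullity(A) = 4 - 1 = 3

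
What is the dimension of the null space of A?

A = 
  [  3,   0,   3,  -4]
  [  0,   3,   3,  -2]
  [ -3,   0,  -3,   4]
nullity(A) = 2

Row reduce:
R3 → R3 + (1)·R1
REF = 
  [  3,   0,   3,  -4]
  [  0,   3,   3,  -2]
  [  0,   0,   0,   0]
Pivot columns: 1, 2 → 2 pivots.
rank(A) = 2, so nullity(A) = 4 - 2 = 2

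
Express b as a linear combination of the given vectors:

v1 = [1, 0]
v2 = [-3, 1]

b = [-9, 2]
c1 = -3, c2 = 2

b = -3·v1 + 2·v2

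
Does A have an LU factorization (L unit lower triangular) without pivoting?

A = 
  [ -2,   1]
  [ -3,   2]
Yes.
A[1,1] = -2 ≠ 0, so Gaussian elimination proceeds without a row swap: multiplier ℓ₂₁ = (-3)/(-2) = 3/2, and U[2,2] = 2 - (3/2)(1) = 1/2.
L = 
  [  1,   0]
  [3/2,   1]
U = 
  [ -2,   1]
  [  0, 1/2]
Check row 2 of LU: [(3/2)(-2), (3/2)(1) + (1/2)] = [-3, 2] = row 2 of A ✓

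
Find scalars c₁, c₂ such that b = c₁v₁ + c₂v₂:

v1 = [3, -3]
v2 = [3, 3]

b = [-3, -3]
c1 = 0, c2 = -1

b = 0·v1 + -1·v2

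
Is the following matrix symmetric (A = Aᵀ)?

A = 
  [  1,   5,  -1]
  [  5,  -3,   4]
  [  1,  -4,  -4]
No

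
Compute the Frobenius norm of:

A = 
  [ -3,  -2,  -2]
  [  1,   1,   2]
||A||_F = 4.796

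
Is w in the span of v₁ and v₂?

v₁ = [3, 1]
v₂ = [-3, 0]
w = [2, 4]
Yes

Form the augmented matrix and row-reduce:
[v₁|v₂|w] = 
  [  3,  -3,   2]
  [  1,   0,   4]
R2 → R2 - (1/3)·R1
REF = 
  [   3,   -3,    2]
  [   0,    1, 10/3]

No row of the form [0 0 | nonzero], so the system is consistent. Back-substitution gives c₁ = 4, c₂ = 10/3: w = (4)·v₁ + (10/3)·v₂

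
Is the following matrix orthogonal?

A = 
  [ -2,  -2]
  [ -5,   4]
No

AᵀA = 
  [ 29, -16]
  [-16,  20]
≠ I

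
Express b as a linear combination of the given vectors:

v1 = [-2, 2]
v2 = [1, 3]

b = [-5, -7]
c1 = 1, c2 = -3

b = 1·v1 + -3·v2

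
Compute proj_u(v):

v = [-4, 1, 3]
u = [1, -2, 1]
v·u = (-4)(1) + (1)(-2) + (3)(1) = -3
u·u = (1)² + (-2)² + (1)² = 6
proj_u(v) = (v·u / u·u) × u = (-3/6) × u = (-1/2) × u

proj_u(v) = [-1/2, 1, -1/2]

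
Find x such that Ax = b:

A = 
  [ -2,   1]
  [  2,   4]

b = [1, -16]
Row reduce the augmented matrix [A|b]:
R2 → R2 + (1)·R1
REF = 
  [ -2,   1,   1]
  [  0,   5, -15]

Back-substitution:
x₂ = (-15) / 5 = -3
x₁ = (1 - (1)(-3)) / (-2) = -2

x = [-2, -3]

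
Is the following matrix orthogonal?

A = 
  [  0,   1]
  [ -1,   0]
Yes

AᵀA = 
  [  1,   0]
  [  0,   1]
= I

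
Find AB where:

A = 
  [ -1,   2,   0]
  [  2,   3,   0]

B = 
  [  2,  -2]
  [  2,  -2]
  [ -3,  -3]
A is 2×3 and B is 3×2, so AB is 2×2. Each entry is (row of A)·(column of B):
AB[1,1] = (-1)(2) + (2)(2) + (0)(-3) = 2
AB[1,2] = (-1)(-2) + (2)(-2) + (0)(-3) = -2
AB[2,1] = (2)(2) + (3)(2) + (0)(-3) = 10
AB[2,2] = (2)(-2) + (3)(-2) + (0)(-3) = -10

AB = 
  [  2,  -2]
  [ 10, -10]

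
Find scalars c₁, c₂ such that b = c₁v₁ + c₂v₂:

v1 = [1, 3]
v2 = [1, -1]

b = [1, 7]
c1 = 2, c2 = -1

b = 2·v1 + -1·v2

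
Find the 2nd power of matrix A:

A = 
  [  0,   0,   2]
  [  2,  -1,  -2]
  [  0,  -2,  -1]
A² = A·A:
A²[1,1] = (0)(0) + (0)(2) + (2)(0) = 0
A²[1,2] = (0)(0) + (0)(-1) + (2)(-2) = -4
A²[1,3] = (0)(2) + (0)(-2) + (2)(-1) = -2
A²[2,1] = (2)(0) + (-1)(2) + (-2)(0) = -2
A²[2,2] = (2)(0) + (-1)(-1) + (-2)(-2) = 5
A²[2,3] = (2)(2) + (-1)(-2) + (-2)(-1) = 8
A²[3,1] = (0)(0) + (-2)(2) + (-1)(0) = -4
A²[3,2] = (0)(0) + (-2)(-1) + (-1)(-2) = 4
A²[3,3] = (0)(2) + (-2)(-2) + (-1)(-1) = 5
A² = 
  [  0,  -4,  -2]
  [ -2,   5,   8]
  [ -4,   4,   5]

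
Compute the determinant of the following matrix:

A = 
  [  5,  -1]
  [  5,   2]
For a 2×2 matrix, det = ad - bc = (5)(2) - (-1)(5) = 15

det(A) = 15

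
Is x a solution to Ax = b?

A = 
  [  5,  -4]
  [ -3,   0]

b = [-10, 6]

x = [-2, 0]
Yes

Ax = [-10, 6] = b ✓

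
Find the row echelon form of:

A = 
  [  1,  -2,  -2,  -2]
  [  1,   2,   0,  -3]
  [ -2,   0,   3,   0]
Row operations:
R2 → R2 - (1)·R1
R3 → R3 + (2)·R1
R3 → R3 + (1)·R2

Resulting echelon form:
REF = 
  [  1,  -2,  -2,  -2]
  [  0,   4,   2,  -1]
  [  0,   0,   1,  -5]

Rank = 3 (number of non-zero pivot rows).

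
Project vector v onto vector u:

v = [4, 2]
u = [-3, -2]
v·u = (4)(-3) + (2)(-2) = -16
u·u = (-3)² + (-2)² = 13
proj_u(v) = (v·u / u·u) × u = (-16/13) × u

proj_u(v) = [48/13, 32/13]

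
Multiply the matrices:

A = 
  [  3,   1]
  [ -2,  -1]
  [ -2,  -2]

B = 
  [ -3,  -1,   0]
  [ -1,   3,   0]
AB = 
  [-10,   0,   0]
  [  7,  -1,   0]
  [  8,  -4,   0]

A is 3×2 and B is 2×3, so AB is 3×3. Each entry is (row of A)·(column of B):
AB[1,1] = (3)(-3) + (1)(-1) = -10
AB[1,2] = (3)(-1) + (1)(3) = 0
AB[1,3] = (3)(0) + (1)(0) = 0
AB[2,1] = (-2)(-3) + (-1)(-1) = 7
AB[2,2] = (-2)(-1) + (-1)(3) = -1
AB[2,3] = (-2)(0) + (-1)(0) = 0
AB[3,1] = (-2)(-3) + (-2)(-1) = 8
AB[3,2] = (-2)(-1) + (-2)(3) = -4
AB[3,3] = (-2)(0) + (-2)(0) = 0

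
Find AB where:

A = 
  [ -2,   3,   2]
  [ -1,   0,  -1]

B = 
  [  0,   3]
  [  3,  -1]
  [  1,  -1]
A is 2×3 and B is 3×2, so AB is 2×2. Each entry is (row of A)·(column of B):
AB[1,1] = (-2)(0) + (3)(3) + (2)(1) = 11
AB[1,2] = (-2)(3) + (3)(-1) + (2)(-1) = -11
AB[2,1] = (-1)(0) + (0)(3) + (-1)(1) = -1
AB[2,2] = (-1)(3) + (0)(-1) + (-1)(-1) = -2

AB = 
  [ 11, -11]
  [ -1,  -2]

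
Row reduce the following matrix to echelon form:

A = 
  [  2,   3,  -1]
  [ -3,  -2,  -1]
Row operations:
R2 → R2 + (3/2)·R1

Resulting echelon form:
REF = 
  [   2,    3,   -1]
  [   0,  5/2, -5/2]

Rank = 2 (number of non-zero pivot rows).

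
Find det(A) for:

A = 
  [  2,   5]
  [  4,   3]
For a 2×2 matrix, det = ad - bc = (2)(3) - (5)(4) = -14

det(A) = -14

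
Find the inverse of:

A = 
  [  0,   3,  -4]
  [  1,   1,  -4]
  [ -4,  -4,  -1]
det(A) = (0)·((1)(-1) - (-4)(-4)) - (3)·((1)(-1) - (-4)(-4)) + (-4)·((1)(-4) - (1)(-4))
  = (0)(-17) - (3)(-17) + (-4)(0)
  = 51
det(A) = 51 ≠ 0, so A is invertible.

Cofactors Cᵢⱼ = (-1)ⁱ⁺ʲ·Mᵢⱼ:
C = 
  [-17,  17,   0]
  [ 19, -16, -12]
  [ -8,  -4,  -3]

adj(A) = Cᵀ:
adj(A) = 
  [-17,  19,  -8]
  [ 17, -16,  -4]
  [  0, -12,  -3]

A⁻¹ = (1/51) · adj(A):
A⁻¹ = 
  [  -1/3,  19/51,  -8/51]
  [   1/3, -16/51,  -4/51]
  [     0,  -4/17,  -1/17]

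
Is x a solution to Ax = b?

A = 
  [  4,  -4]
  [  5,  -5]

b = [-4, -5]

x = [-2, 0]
No

Ax = [-8, -10] ≠ b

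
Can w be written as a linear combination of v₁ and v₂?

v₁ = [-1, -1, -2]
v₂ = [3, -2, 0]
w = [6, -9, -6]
Yes

Form the augmented matrix and row-reduce:
[v₁|v₂|w] = 
  [ -1,   3,   6]
  [ -1,  -2,  -9]
  [ -2,   0,  -6]
R2 → R2 - (1)·R1
R3 → R3 - (2)·R1
R3 → R3 - (6/5)·R2
REF = 
  [ -1,   3,   6]
  [  0,  -5, -15]
  [  0,   0,   0]

No row of the form [0 0 | nonzero], so the system is consistent. Back-substitution gives c₁ = 3, c₂ = 3: w = (3)·v₁ + (3)·v₂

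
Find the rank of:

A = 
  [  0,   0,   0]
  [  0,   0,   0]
rank(A) = 0

Row reduce:
(no row operations needed)
REF = 
  [  0,   0,   0]
  [  0,   0,   0]
Pivot columns: none → 0 pivots.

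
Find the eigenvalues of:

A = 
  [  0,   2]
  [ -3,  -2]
λ = -1 + i√5, -1 - i√5  (≈ -1 + 2.236i, -1 - 2.236i)

tr(A) = -2, det(A) = 6
Characteristic polynomial: λ² - tr(A)λ + det(A) = λ² + 2λ + 6
λ² + 2λ + 6 = 0  ⇒  λ = (-2 ± √((2)² - 4·(6)))/2 = (-2 ± √(-20))/2
  = -1 + i√5,  -1 - i√5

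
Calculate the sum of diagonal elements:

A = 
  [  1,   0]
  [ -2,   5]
6

tr(A) = 1 + 5 = 6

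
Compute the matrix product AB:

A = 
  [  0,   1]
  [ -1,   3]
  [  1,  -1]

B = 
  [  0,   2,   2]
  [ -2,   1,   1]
A is 3×2 and B is 2×3, so AB is 3×3. Each entry is (row of A)·(column of B):
AB[1,1] = (0)(0) + (1)(-2) = -2
AB[1,2] = (0)(2) + (1)(1) = 1
AB[1,3] = (0)(2) + (1)(1) = 1
AB[2,1] = (-1)(0) + (3)(-2) = -6
AB[2,2] = (-1)(2) + (3)(1) = 1
AB[2,3] = (-1)(2) + (3)(1) = 1
AB[3,1] = (1)(0) + (-1)(-2) = 2
AB[3,2] = (1)(2) + (-1)(1) = 1
AB[3,3] = (1)(2) + (-1)(1) = 1

AB = 
  [ -2,   1,   1]
  [ -6,   1,   1]
  [  2,   1,   1]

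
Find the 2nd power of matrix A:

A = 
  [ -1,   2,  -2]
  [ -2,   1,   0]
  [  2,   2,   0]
A² = A·A:
A²[1,1] = (-1)(-1) + (2)(-2) + (-2)(2) = -7
A²[1,2] = (-1)(2) + (2)(1) + (-2)(2) = -4
A²[1,3] = (-1)(-2) + (2)(0) + (-2)(0) = 2
A²[2,1] = (-2)(-1) + (1)(-2) + (0)(2) = 0
A²[2,2] = (-2)(2) + (1)(1) + (0)(2) = -3
A²[2,3] = (-2)(-2) + (1)(0) + (0)(0) = 4
A²[3,1] = (2)(-1) + (2)(-2) + (0)(2) = -6
A²[3,2] = (2)(2) + (2)(1) + (0)(2) = 6
A²[3,3] = (2)(-2) + (2)(0) + (0)(0) = -4
A² = 
  [ -7,  -4,   2]
  [  0,  -3,   4]
  [ -6,   6,  -4]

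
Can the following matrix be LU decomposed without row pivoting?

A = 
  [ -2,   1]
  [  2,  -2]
Yes.
A[1,1] = -2 ≠ 0, so Gaussian elimination proceeds without a row swap: multiplier ℓ₂₁ = (2)/(-2) = -1, and U[2,2] = -2 - (-1)(1) = -1.
L = 
  [  1,   0]
  [ -1,   1]
U = 
  [ -2,   1]
  [  0,  -1]
Check row 2 of LU: [(-1)(-2), (-1)(1) + (-1)] = [2, -2] = row 2 of A ✓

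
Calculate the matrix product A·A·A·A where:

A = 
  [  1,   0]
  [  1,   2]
A² = A·A:
A²[1,1] = (1)(1) + (0)(1) = 1
A²[1,2] = (1)(0) + (0)(2) = 0
A²[2,1] = (1)(1) + (2)(1) = 3
A²[2,2] = (1)(0) + (2)(2) = 4
A² = 
  [  1,   0]
  [  3,   4]

A^3 = A^2·A:
A^3[1,1] = (1)(1) + (0)(1) = 1
A^3[1,2] = (1)(0) + (0)(2) = 0
A^3[2,1] = (3)(1) + (4)(1) = 7
A^3[2,2] = (3)(0) + (4)(2) = 8
A^3 = 
  [  1,   0]
  [  7,   8]

A^4 = A^3·A:
A^4[1,1] = (1)(1) + (0)(1) = 1
A^4[1,2] = (1)(0) + (0)(2) = 0
A^4[2,1] = (7)(1) + (8)(1) = 15
A^4[2,2] = (7)(0) + (8)(2) = 16
A^4 = 
  [  1,   0]
  [ 15,  16]

Therefore
A^4 = 
  [  1,   0]
  [ 15,  16]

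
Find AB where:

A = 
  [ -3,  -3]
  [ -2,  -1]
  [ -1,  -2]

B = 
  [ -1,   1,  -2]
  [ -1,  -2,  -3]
A is 3×2 and B is 2×3, so AB is 3×3. Each entry is (row of A)·(column of B):
AB[1,1] = (-3)(-1) + (-3)(-1) = 6
AB[1,2] = (-3)(1) + (-3)(-2) = 3
AB[1,3] = (-3)(-2) + (-3)(-3) = 15
AB[2,1] = (-2)(-1) + (-1)(-1) = 3
AB[2,2] = (-2)(1) + (-1)(-2) = 0
AB[2,3] = (-2)(-2) + (-1)(-3) = 7
AB[3,1] = (-1)(-1) + (-2)(-1) = 3
AB[3,2] = (-1)(1) + (-2)(-2) = 3
AB[3,3] = (-1)(-2) + (-2)(-3) = 8

AB = 
  [  6,   3,  15]
  [  3,   0,   7]
  [  3,   3,   8]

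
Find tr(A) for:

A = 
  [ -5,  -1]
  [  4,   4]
-1

tr(A) = -5 + 4 = -1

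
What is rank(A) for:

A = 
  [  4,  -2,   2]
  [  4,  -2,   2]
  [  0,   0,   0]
rank(A) = 1

Row reduce:
R2 → R2 - (1)·R1
REF = 
  [  4,  -2,   2]
  [  0,   0,   0]
  [  0,   0,   0]
Pivot columns: 1 → 1 pivot.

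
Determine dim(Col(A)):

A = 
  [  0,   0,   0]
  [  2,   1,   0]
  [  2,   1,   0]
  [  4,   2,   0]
Row reduce:
Swap R1 ↔ R2
R3 → R3 - (1)·R1
R4 → R4 - (2)·R1
REF = 
  [  2,   1,   0]
  [  0,   0,   0]
  [  0,   0,   0]
  [  0,   0,   0]
Pivot columns: 1 → 1 pivot.
dim(Col(A)) = number of pivot columns = 1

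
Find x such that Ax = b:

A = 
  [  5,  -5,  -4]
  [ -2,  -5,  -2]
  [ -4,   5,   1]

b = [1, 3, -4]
Row reduce the augmented matrix [A|b]:
R2 → R2 + (2/5)·R1
R3 → R3 + (4/5)·R1
R3 → R3 + (1/7)·R2
REF = 
  [    5,    -5,    -4,     1]
  [    0,    -7, -18/5,  17/5]
  [    0,     0, -19/7, -19/7]

Back-substitution:
x₃ = (-19/7) / (-19/7) = 1
x₂ = (17/5 - (-18/5)(1)) / (-7) = -1
x₁ = (1 - (-5)(-1) - (-4)(1)) / 5 = 0

x = [0, -1, 1]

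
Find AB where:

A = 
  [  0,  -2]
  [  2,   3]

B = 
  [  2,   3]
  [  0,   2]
A is 2×2 and B is 2×2, so AB is 2×2. Each entry is (row of A)·(column of B):
AB[1,1] = (0)(2) + (-2)(0) = 0
AB[1,2] = (0)(3) + (-2)(2) = -4
AB[2,1] = (2)(2) + (3)(0) = 4
AB[2,2] = (2)(3) + (3)(2) = 12

AB = 
  [  0,  -4]
  [  4,  12]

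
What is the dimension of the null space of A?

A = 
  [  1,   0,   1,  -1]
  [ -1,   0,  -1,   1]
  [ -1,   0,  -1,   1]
nullity(A) = 3

Row reduce:
R2 → R2 + (1)·R1
R3 → R3 + (1)·R1
REF = 
  [  1,   0,   1,  -1]
  [  0,   0,   0,   0]
  [  0,   0,   0,   0]
Pivot columns: 1 → 1 pivot.
rank(A) = 1, so nullity(A) = 4 - 1 = 3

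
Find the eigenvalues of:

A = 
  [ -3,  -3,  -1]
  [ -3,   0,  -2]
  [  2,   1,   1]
Characteristic polynomial: det(λI - A) = λ³ + 2λ² - 8λ
The constant term is 0, so λ = 0 is a root: p(λ) = λ(λ² + 2λ - 8)
λ² + 2λ - 8 = (λ + 4)(λ - 2)

λ = 0, 2, -4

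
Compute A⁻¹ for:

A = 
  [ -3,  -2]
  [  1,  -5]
det(A) = (-3)(-5) - (-2)(1) = 17
For a 2×2 matrix, A⁻¹ = (1/det(A)) · [[d, -b], [-c, a]]
    = (1/17) · [[-5, 2], [-1, -3]]

A⁻¹ = 
  [-5/17,  2/17]
  [-1/17, -3/17]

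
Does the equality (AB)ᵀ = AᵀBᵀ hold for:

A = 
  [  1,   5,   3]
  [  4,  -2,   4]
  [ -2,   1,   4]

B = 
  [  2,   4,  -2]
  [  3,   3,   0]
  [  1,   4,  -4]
No

(AB)ᵀ = 
  [ 20,   6,   3]
  [ 31,  26,  11]
  [-14, -24, -12]

AᵀBᵀ = 
  [ 22,  15,  25]
  [  0,   9,  -7]
  [ 14,  21,   3]

The two matrices differ, so (AB)ᵀ ≠ AᵀBᵀ in general. The correct identity is (AB)ᵀ = BᵀAᵀ.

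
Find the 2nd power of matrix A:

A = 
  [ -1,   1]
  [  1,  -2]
A² = A·A:
A²[1,1] = (-1)(-1) + (1)(1) = 2
A²[1,2] = (-1)(1) + (1)(-2) = -3
A²[2,1] = (1)(-1) + (-2)(1) = -3
A²[2,2] = (1)(1) + (-2)(-2) = 5
A² = 
  [  2,  -3]
  [ -3,   5]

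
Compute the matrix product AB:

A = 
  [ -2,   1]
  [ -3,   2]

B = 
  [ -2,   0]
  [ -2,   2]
AB = 
  [  2,   2]
  [  2,   4]

A is 2×2 and B is 2×2, so AB is 2×2. Each entry is (row of A)·(column of B):
AB[1,1] = (-2)(-2) + (1)(-2) = 2
AB[1,2] = (-2)(0) + (1)(2) = 2
AB[2,1] = (-3)(-2) + (2)(-2) = 2
AB[2,2] = (-3)(0) + (2)(2) = 4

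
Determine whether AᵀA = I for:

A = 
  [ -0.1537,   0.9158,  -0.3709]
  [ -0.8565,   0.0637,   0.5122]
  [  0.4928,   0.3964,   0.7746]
Yes

AᵀA = 
  [  1.0001,   0,   0]
  [  0,   0.9999,   0]
  [  0,   0,   0.9999]
≈ I (equal to I up to the 4-dp rounding of the entries)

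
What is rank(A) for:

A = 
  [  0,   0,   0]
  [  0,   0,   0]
Row reduce:
(no row operations needed)
REF = 
  [  0,   0,   0]
  [  0,   0,   0]
Pivot columns: none → 0 pivots.

rank(A) = 0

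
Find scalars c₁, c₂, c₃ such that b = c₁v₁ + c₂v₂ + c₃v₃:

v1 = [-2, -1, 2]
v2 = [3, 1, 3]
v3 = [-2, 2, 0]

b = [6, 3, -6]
c1 = -3, c2 = 0, c3 = 0

b = -3·v1 + 0·v2 + 0·v3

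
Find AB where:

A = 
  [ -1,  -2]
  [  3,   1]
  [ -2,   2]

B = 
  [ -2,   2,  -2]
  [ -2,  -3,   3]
A is 3×2 and B is 2×3, so AB is 3×3. Each entry is (row of A)·(column of B):
AB[1,1] = (-1)(-2) + (-2)(-2) = 6
AB[1,2] = (-1)(2) + (-2)(-3) = 4
AB[1,3] = (-1)(-2) + (-2)(3) = -4
AB[2,1] = (3)(-2) + (1)(-2) = -8
AB[2,2] = (3)(2) + (1)(-3) = 3
AB[2,3] = (3)(-2) + (1)(3) = -3
AB[3,1] = (-2)(-2) + (2)(-2) = 0
AB[3,2] = (-2)(2) + (2)(-3) = -10
AB[3,3] = (-2)(-2) + (2)(3) = 10

AB = 
  [  6,   4,  -4]
  [ -8,   3,  -3]
  [  0, -10,  10]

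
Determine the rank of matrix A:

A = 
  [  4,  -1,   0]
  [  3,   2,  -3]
Row reduce:
R2 → R2 - (3/4)·R1
REF = 
  [   4,   -1,    0]
  [   0, 11/4,   -3]
Pivot columns: 1, 2 → 2 pivots.

rank(A) = 2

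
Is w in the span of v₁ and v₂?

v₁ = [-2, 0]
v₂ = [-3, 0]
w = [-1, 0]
Yes

Form the augmented matrix and row-reduce:
[v₁|v₂|w] = 
  [ -2,  -3,  -1]
  [  0,   0,   0]
(already in echelon form — no row operations needed)

No row of the form [0 0 | nonzero], so the system is consistent. Back-substitution gives c₁ = 1/2, c₂ = 0: w = (1/2)·v₁ + (0)·v₂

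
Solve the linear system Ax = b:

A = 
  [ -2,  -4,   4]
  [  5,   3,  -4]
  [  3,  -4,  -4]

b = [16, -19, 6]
x = [-2, -3, 0]

Row reduce the augmented matrix [A|b]:
R2 → R2 + (5/2)·R1
R3 → R3 + (3/2)·R1
R3 → R3 - (10/7)·R2
REF = 
  [   -2,    -4,     4,    16]
  [    0,    -7,     6,    21]
  [    0,     0, -46/7,     0]

Back-substitution:
x₃ = 0 / (-46/7) = 0
x₂ = (21 - (6)(0)) / (-7) = -3
x₁ = (16 - (-4)(-3) - (4)(0)) / (-2) = -2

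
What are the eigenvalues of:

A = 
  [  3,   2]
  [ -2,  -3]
λ = √5, -√5  (≈ 2.236, -2.236)

tr(A) = 0, det(A) = -5
Characteristic polynomial: λ² - tr(A)λ + det(A) = λ² - 5
λ² - 5 = 0  ⇒  λ = (0 ± √((0)² - 4·(-5)))/2 = (0 ± √(20))/2
  = √5,  -√5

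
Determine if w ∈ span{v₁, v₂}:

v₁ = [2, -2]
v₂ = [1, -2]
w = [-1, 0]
Yes

Form the augmented matrix and row-reduce:
[v₁|v₂|w] = 
  [  2,   1,  -1]
  [ -2,  -2,   0]
R2 → R2 + (1)·R1
REF = 
  [  2,   1,  -1]
  [  0,  -1,  -1]

No row of the form [0 0 | nonzero], so the system is consistent. Back-substitution gives c₁ = -1, c₂ = 1: w = (-1)·v₁ + (1)·v₂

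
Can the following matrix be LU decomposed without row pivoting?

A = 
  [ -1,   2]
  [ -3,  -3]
Yes.
A[1,1] = -1 ≠ 0, so Gaussian elimination proceeds without a row swap: multiplier ℓ₂₁ = (-3)/(-1) = 3, and U[2,2] = -3 - (3)(2) = -9.
L = 
  [  1,   0]
  [  3,   1]
U = 
  [ -1,   2]
  [  0,  -9]
Check row 2 of LU: [(3)(-1), (3)(2) + (-9)] = [-3, -3] = row 2 of A ✓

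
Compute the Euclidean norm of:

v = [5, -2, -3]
6.164

||v||₂ = √((5)² + (-2)² + (-3)²) = √38 = 6.164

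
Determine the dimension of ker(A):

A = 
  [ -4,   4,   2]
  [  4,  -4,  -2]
nullity(A) = 2

Row reduce:
R2 → R2 + (1)·R1
REF = 
  [ -4,   4,   2]
  [  0,   0,   0]
Pivot columns: 1 → 1 pivot.
rank(A) = 1, so nullity(A) = 3 - 1 = 2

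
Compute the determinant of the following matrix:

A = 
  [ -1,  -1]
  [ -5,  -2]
For a 2×2 matrix, det = ad - bc = (-1)(-2) - (-1)(-5) = -3

det(A) = -3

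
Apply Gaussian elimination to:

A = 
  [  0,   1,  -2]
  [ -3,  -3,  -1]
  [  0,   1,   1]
Row operations:
Swap R1 ↔ R2
R3 → R3 - (1)·R2

Resulting echelon form:
REF = 
  [ -3,  -3,  -1]
  [  0,   1,  -2]
  [  0,   0,   3]

Rank = 3 (number of non-zero pivot rows).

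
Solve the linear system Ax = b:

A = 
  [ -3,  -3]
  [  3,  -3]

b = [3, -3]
Row reduce the augmented matrix [A|b]:
R2 → R2 + (1)·R1
REF = 
  [ -3,  -3,   3]
  [  0,  -6,   0]

Back-substitution:
x₂ = 0 / (-6) = 0
x₁ = (3 - (-3)(0)) / (-3) = -1

x = [-1, 0]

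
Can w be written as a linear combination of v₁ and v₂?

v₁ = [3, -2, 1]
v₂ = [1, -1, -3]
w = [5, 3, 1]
No

Form the augmented matrix and row-reduce:
[v₁|v₂|w] = 
  [  3,   1,   5]
  [ -2,  -1,   3]
  [  1,  -3,   1]
R2 → R2 + (2/3)·R1
R3 → R3 - (1/3)·R1
R3 → R3 - (10)·R2
REF = 
  [   3,    1,    5]
  [   0, -1/3, 19/3]
  [   0,    0,  -64]

Row 3 reads [0 0 | -64], i.e. 0 = -64, so the system is inconsistent and w ∉ span{v₁, v₂}.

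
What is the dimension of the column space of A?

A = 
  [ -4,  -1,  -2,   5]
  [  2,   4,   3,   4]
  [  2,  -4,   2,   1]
dim(Col(A)) = 3

Row reduce:
R2 → R2 + (1/2)·R1
R3 → R3 + (1/2)·R1
R3 → R3 + (9/7)·R2
REF = 
  [  -4,   -1,   -2,    5]
  [   0,  7/2,    2, 13/2]
  [   0,    0, 25/7, 83/7]
Pivot columns: 1, 2, 3 → 3 pivots.
dim(Col(A)) = number of pivot columns = 3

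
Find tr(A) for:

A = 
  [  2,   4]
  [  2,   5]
7

tr(A) = 2 + 5 = 7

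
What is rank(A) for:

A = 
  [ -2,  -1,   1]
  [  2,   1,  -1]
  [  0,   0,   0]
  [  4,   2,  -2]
Row reduce:
R2 → R2 + (1)·R1
R4 → R4 + (2)·R1
REF = 
  [ -2,  -1,   1]
  [  0,   0,   0]
  [  0,   0,   0]
  [  0,   0,   0]
Pivot columns: 1 → 1 pivot.

rank(A) = 1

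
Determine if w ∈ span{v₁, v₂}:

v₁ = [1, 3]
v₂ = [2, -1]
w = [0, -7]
Yes

Form the augmented matrix and row-reduce:
[v₁|v₂|w] = 
  [  1,   2,   0]
  [  3,  -1,  -7]
R2 → R2 - (3)·R1
REF = 
  [  1,   2,   0]
  [  0,  -7,  -7]

No row of the form [0 0 | nonzero], so the system is consistent. Back-substitution gives c₁ = -2, c₂ = 1: w = (-2)·v₁ + (1)·v₂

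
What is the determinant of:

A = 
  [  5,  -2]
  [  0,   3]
15

For a 2×2 matrix, det = ad - bc = (5)(3) - (-2)(0) = 15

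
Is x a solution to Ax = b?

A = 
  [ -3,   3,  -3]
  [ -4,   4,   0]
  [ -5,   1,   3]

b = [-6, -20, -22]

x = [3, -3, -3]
No

Ax = [-9, -24, -27] ≠ b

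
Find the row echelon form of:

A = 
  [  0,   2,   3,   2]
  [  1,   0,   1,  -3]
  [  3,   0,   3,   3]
Row operations:
Swap R1 ↔ R2
R3 → R3 - (3)·R1

Resulting echelon form:
REF = 
  [  1,   0,   1,  -3]
  [  0,   2,   3,   2]
  [  0,   0,   0,  12]

Rank = 3 (number of non-zero pivot rows).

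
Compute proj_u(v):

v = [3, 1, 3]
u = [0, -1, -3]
v·u = (3)(0) + (1)(-1) + (3)(-3) = -10
u·u = (0)² + (-1)² + (-3)² = 10
proj_u(v) = (v·u / u·u) × u = (-10/10) × u = (-1) × u

proj_u(v) = [0, 1, 3]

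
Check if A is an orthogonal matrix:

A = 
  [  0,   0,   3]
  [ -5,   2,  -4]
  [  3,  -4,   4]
No

AᵀA = 
  [ 34, -22,  32]
  [-22,  20, -24]
  [ 32, -24,  41]
≠ I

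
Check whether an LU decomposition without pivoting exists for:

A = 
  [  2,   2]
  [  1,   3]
Yes.
A[1,1] = 2 ≠ 0, so Gaussian elimination proceeds without a row swap: multiplier ℓ₂₁ = (1)/(2) = 1/2, and U[2,2] = 3 - (1/2)(2) = 2.
L = 
  [  1,   0]
  [1/2,   1]
U = 
  [  2,   2]
  [  0,   2]
Check row 2 of LU: [(1/2)(2), (1/2)(2) + 2] = [1, 3] = row 2 of A ✓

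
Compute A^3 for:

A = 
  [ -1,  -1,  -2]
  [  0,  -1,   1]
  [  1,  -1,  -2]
A^3 = 
  [  6,  -8,  -4]
  [ -4,   2,   4]
  [  4,   0,   6]

A² = A·A:
A²[1,1] = (-1)(-1) + (-1)(0) + (-2)(1) = -1
A²[1,2] = (-1)(-1) + (-1)(-1) + (-2)(-1) = 4
A²[1,3] = (-1)(-2) + (-1)(1) + (-2)(-2) = 5
A²[2,1] = (0)(-1) + (-1)(0) + (1)(1) = 1
A²[2,2] = (0)(-1) + (-1)(-1) + (1)(-1) = 0
A²[2,3] = (0)(-2) + (-1)(1) + (1)(-2) = -3
A²[3,1] = (1)(-1) + (-1)(0) + (-2)(1) = -3
A²[3,2] = (1)(-1) + (-1)(-1) + (-2)(-1) = 2
A²[3,3] = (1)(-2) + (-1)(1) + (-2)(-2) = 1
A² = 
  [ -1,   4,   5]
  [  1,   0,  -3]
  [ -3,   2,   1]

A^3 = A^2·A:
A^3[1,1] = (-1)(-1) + (4)(0) + (5)(1) = 6
A^3[1,2] = (-1)(-1) + (4)(-1) + (5)(-1) = -8
A^3[1,3] = (-1)(-2) + (4)(1) + (5)(-2) = -4
A^3[2,1] = (1)(-1) + (0)(0) + (-3)(1) = -4
A^3[2,2] = (1)(-1) + (0)(-1) + (-3)(-1) = 2
A^3[2,3] = (1)(-2) + (0)(1) + (-3)(-2) = 4
A^3[3,1] = (-3)(-1) + (2)(0) + (1)(1) = 4
A^3[3,2] = (-3)(-1) + (2)(-1) + (1)(-1) = 0
A^3[3,3] = (-3)(-2) + (2)(1) + (1)(-2) = 6
A^3 = 
  [  6,  -8,  -4]
  [ -4,   2,   4]
  [  4,   0,   6]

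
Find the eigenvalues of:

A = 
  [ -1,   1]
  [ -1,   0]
λ = (-1 + i√3)/2, (-1 - i√3)/2  (≈ -0.5 + 0.866i, -0.5 - 0.866i)

tr(A) = -1, det(A) = 1
Characteristic polynomial: λ² - tr(A)λ + det(A) = λ² + λ + 1
λ² + λ + 1 = 0  ⇒  λ = (-1 ± √((1)² - 4·(1)))/2 = (-1 ± √(-3))/2
  = (-1 + i√3)/2,  (-1 - i√3)/2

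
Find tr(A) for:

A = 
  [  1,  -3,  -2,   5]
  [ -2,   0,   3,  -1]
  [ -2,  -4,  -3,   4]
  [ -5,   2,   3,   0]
-2

tr(A) = 1 + 0 + -3 + 0 = -2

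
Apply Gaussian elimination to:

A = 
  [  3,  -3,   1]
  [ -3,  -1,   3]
Row operations:
R2 → R2 + (1)·R1

Resulting echelon form:
REF = 
  [  3,  -3,   1]
  [  0,  -4,   4]

Rank = 2 (number of non-zero pivot rows).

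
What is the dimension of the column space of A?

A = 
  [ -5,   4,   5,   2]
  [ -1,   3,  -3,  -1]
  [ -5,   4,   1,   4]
dim(Col(A)) = 3

Row reduce:
R2 → R2 - (1/5)·R1
R3 → R3 - (1)·R1
REF = 
  [  -5,    4,    5,    2]
  [   0, 11/5,   -4, -7/5]
  [   0,    0,   -4,    2]
Pivot columns: 1, 2, 3 → 3 pivots.
dim(Col(A)) = number of pivot columns = 3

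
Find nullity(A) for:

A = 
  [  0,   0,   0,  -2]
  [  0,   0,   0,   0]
nullity(A) = 3

Row reduce:
(no row operations needed)
REF = 
  [  0,   0,   0,  -2]
  [  0,   0,   0,   0]
Pivot columns: 4 → 1 pivot.
rank(A) = 1, so nullity(A) = 4 - 1 = 3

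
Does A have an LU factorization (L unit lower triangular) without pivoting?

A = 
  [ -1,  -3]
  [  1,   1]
Yes.
A[1,1] = -1 ≠ 0, so Gaussian elimination proceeds without a row swap: multiplier ℓ₂₁ = (1)/(-1) = -1, and U[2,2] = 1 - (-1)(-3) = -2.
L = 
  [  1,   0]
  [ -1,   1]
U = 
  [ -1,  -3]
  [  0,  -2]
Check row 2 of LU: [(-1)(-1), (-1)(-3) + (-2)] = [1, 1] = row 2 of A ✓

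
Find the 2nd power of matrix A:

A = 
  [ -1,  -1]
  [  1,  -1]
A² = A·A:
A²[1,1] = (-1)(-1) + (-1)(1) = 0
A²[1,2] = (-1)(-1) + (-1)(-1) = 2
A²[2,1] = (1)(-1) + (-1)(1) = -2
A²[2,2] = (1)(-1) + (-1)(-1) = 0
A² = 
  [  0,   2]
  [ -2,   0]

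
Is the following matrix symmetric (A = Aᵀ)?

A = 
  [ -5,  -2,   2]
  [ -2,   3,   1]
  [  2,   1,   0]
Yes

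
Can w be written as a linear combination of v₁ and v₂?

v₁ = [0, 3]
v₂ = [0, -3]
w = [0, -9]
Yes

Form the augmented matrix and row-reduce:
[v₁|v₂|w] = 
  [  0,   0,   0]
  [  3,  -3,  -9]
Swap R1 ↔ R2
REF = 
  [  3,  -3,  -9]
  [  0,   0,   0]

No row of the form [0 0 | nonzero], so the system is consistent. Back-substitution gives c₁ = -3, c₂ = 0: w = (-3)·v₁ + (0)·v₂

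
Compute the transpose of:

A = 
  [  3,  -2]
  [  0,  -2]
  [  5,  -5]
Aᵀ = 
  [  3,   0,   5]
  [ -2,  -2,  -5]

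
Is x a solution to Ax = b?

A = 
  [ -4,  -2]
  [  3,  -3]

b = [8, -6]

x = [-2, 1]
No

Ax = [6, -9] ≠ b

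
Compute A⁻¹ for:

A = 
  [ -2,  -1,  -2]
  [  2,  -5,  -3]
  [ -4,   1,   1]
det(A) = (-2)·((-5)(1) - (-3)(1)) - (-1)·((2)(1) - (-3)(-4)) + (-2)·((2)(1) - (-5)(-4))
  = (-2)(-2) - (-1)(-10) + (-2)(-18)
  = 30
det(A) = 30 ≠ 0, so A is invertible.

Cofactors Cᵢⱼ = (-1)ⁱ⁺ʲ·Mᵢⱼ:
C = 
  [ -2,  10, -18]
  [ -1, -10,   6]
  [ -7, -10,  12]

adj(A) = Cᵀ:
adj(A) = 
  [ -2,  -1,  -7]
  [ 10, -10, -10]
  [-18,   6,  12]

A⁻¹ = (1/30) · adj(A):
A⁻¹ = 
  [-1/15, -1/30, -7/30]
  [  1/3,  -1/3,  -1/3]
  [ -3/5,   1/5,   2/5]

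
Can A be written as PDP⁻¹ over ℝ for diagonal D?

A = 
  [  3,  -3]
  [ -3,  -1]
Yes

tr(A) = 2, det(A) = -12
Characteristic polynomial: λ² - tr(A)λ + det(A) = λ² - 2λ - 12
λ² - 2λ - 12 = 0  ⇒  λ = (2 ± √((-2)² - 4·(-12)))/2 = (2 ± √(52))/2
  = 1 + √13,  1 - √13
Eigenvalues: 1 + √13, 1 - √13  (≈ 4.606, -2.606)
The two irrational eigenvalues are distinct (simple), so each has alg. mult. = geom. mult. = 1.
Sum of geometric multiplicities equals n, so A has n independent eigenvectors.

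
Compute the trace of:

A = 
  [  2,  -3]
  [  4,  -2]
0

tr(A) = 2 + -2 = 0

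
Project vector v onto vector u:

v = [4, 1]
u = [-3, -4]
proj_u(v) = [48/25, 64/25]

v·u = (4)(-3) + (1)(-4) = -16
u·u = (-3)² + (-4)² = 25
proj_u(v) = (v·u / u·u) × u = (-16/25) × u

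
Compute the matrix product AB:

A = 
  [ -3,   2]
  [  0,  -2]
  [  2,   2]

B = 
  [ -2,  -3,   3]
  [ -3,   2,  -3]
A is 3×2 and B is 2×3, so AB is 3×3. Each entry is (row of A)·(column of B):
AB[1,1] = (-3)(-2) + (2)(-3) = 0
AB[1,2] = (-3)(-3) + (2)(2) = 13
AB[1,3] = (-3)(3) + (2)(-3) = -15
AB[2,1] = (0)(-2) + (-2)(-3) = 6
AB[2,2] = (0)(-3) + (-2)(2) = -4
AB[2,3] = (0)(3) + (-2)(-3) = 6
AB[3,1] = (2)(-2) + (2)(-3) = -10
AB[3,2] = (2)(-3) + (2)(2) = -2
AB[3,3] = (2)(3) + (2)(-3) = 0

AB = 
  [  0,  13, -15]
  [  6,  -4,   6]
  [-10,  -2,   0]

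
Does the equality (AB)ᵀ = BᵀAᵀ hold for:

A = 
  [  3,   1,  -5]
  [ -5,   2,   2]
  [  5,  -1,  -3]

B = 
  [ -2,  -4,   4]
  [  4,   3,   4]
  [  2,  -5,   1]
Yes

(AB)ᵀ = 
  [-12,  22, -20]
  [ 16,  16,  -8]
  [ 11, -10,  13]

BᵀAᵀ = 
  [-12,  22, -20]
  [ 16,  16,  -8]
  [ 11, -10,  13]

Both sides are equal — this is the standard identity (AB)ᵀ = BᵀAᵀ, which holds for all A, B.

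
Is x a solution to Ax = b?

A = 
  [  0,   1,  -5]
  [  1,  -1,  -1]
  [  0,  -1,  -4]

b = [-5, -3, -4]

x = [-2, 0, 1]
Yes

Ax = [-5, -3, -4] = b ✓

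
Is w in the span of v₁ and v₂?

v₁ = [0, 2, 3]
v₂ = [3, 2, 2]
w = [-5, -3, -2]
No

Form the augmented matrix and row-reduce:
[v₁|v₂|w] = 
  [  0,   3,  -5]
  [  2,   2,  -3]
  [  3,   2,  -2]
Swap R1 ↔ R2
R3 → R3 - (3/2)·R1
R3 → R3 + (1/3)·R2
REF = 
  [  2,   2,  -3]
  [  0,   3,  -5]
  [  0,   0, 5/6]

Row 3 reads [0 0 | 5/6], i.e. 0 = 5/6, so the system is inconsistent and w ∉ span{v₁, v₂}.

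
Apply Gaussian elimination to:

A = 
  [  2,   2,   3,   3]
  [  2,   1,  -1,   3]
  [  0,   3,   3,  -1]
Row operations:
R2 → R2 - (1)·R1
R3 → R3 + (3)·R2

Resulting echelon form:
REF = 
  [  2,   2,   3,   3]
  [  0,  -1,  -4,   0]
  [  0,   0,  -9,  -1]

Rank = 3 (number of non-zero pivot rows).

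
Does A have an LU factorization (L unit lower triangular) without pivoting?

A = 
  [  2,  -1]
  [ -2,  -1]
Yes.
A[1,1] = 2 ≠ 0, so Gaussian elimination proceeds without a row swap: multiplier ℓ₂₁ = (-2)/(2) = -1, and U[2,2] = -1 - (-1)(-1) = -2.
L = 
  [  1,   0]
  [ -1,   1]
U = 
  [  2,  -1]
  [  0,  -2]
Check row 2 of LU: [(-1)(2), (-1)(-1) + (-2)] = [-2, -1] = row 2 of A ✓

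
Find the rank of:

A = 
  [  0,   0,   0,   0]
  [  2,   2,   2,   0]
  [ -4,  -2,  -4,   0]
Row reduce:
Swap R1 ↔ R2
R3 → R3 + (2)·R1
Swap R2 ↔ R3
REF = 
  [  2,   2,   2,   0]
  [  0,   2,   0,   0]
  [  0,   0,   0,   0]
Pivot columns: 1, 2 → 2 pivots.

rank(A) = 2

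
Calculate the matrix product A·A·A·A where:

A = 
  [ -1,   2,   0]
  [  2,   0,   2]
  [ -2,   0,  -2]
A² = A·A:
A²[1,1] = (-1)(-1) + (2)(2) + (0)(-2) = 5
A²[1,2] = (-1)(2) + (2)(0) + (0)(0) = -2
A²[1,3] = (-1)(0) + (2)(2) + (0)(-2) = 4
A²[2,1] = (2)(-1) + (0)(2) + (2)(-2) = -6
A²[2,2] = (2)(2) + (0)(0) + (2)(0) = 4
A²[2,3] = (2)(0) + (0)(2) + (2)(-2) = -4
A²[3,1] = (-2)(-1) + (0)(2) + (-2)(-2) = 6
A²[3,2] = (-2)(2) + (0)(0) + (-2)(0) = -4
A²[3,3] = (-2)(0) + (0)(2) + (-2)(-2) = 4
A² = 
  [  5,  -2,   4]
  [ -6,   4,  -4]
  [  6,  -4,   4]

A^3 = A^2·A:
A^3[1,1] = (5)(-1) + (-2)(2) + (4)(-2) = -17
A^3[1,2] = (5)(2) + (-2)(0) + (4)(0) = 10
A^3[1,3] = (5)(0) + (-2)(2) + (4)(-2) = -12
A^3[2,1] = (-6)(-1) + (4)(2) + (-4)(-2) = 22
A^3[2,2] = (-6)(2) + (4)(0) + (-4)(0) = -12
A^3[2,3] = (-6)(0) + (4)(2) + (-4)(-2) = 16
A^3[3,1] = (6)(-1) + (-4)(2) + (4)(-2) = -22
A^3[3,2] = (6)(2) + (-4)(0) + (4)(0) = 12
A^3[3,3] = (6)(0) + (-4)(2) + (4)(-2) = -16
A^3 = 
  [-17,  10, -12]
  [ 22, -12,  16]
  [-22,  12, -16]

A^4 = A^3·A:
A^4[1,1] = (-17)(-1) + (10)(2) + (-12)(-2) = 61
A^4[1,2] = (-17)(2) + (10)(0) + (-12)(0) = -34
A^4[1,3] = (-17)(0) + (10)(2) + (-12)(-2) = 44
A^4[2,1] = (22)(-1) + (-12)(2) + (16)(-2) = -78
A^4[2,2] = (22)(2) + (-12)(0) + (16)(0) = 44
A^4[2,3] = (22)(0) + (-12)(2) + (16)(-2) = -56
A^4[3,1] = (-22)(-1) + (12)(2) + (-16)(-2) = 78
A^4[3,2] = (-22)(2) + (12)(0) + (-16)(0) = -44
A^4[3,3] = (-22)(0) + (12)(2) + (-16)(-2) = 56
A^4 = 
  [ 61, -34,  44]
  [-78,  44, -56]
  [ 78, -44,  56]

Therefore
A^4 = 
  [ 61, -34,  44]
  [-78,  44, -56]
  [ 78, -44,  56]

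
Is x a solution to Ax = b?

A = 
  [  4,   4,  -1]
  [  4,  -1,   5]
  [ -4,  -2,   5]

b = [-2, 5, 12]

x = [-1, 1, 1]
No

Ax = [-1, 0, 7] ≠ b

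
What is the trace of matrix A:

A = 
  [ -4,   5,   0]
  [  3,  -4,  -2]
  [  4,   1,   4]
-4

tr(A) = -4 + -4 + 4 = -4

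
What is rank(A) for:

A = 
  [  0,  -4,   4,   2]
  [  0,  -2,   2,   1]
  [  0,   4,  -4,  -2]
rank(A) = 1

Row reduce:
R2 → R2 - (1/2)·R1
R3 → R3 + (1)·R1
REF = 
  [  0,  -4,   4,   2]
  [  0,   0,   0,   0]
  [  0,   0,   0,   0]
Pivot columns: 2 → 1 pivot.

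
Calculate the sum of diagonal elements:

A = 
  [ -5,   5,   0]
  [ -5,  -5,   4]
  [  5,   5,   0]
-10

tr(A) = -5 + -5 + 0 = -10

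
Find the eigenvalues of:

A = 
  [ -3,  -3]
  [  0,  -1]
λ = -1, -3

tr(A) = -4, det(A) = 3
Characteristic polynomial: λ² - tr(A)λ + det(A) = λ² + 4λ + 3
λ² + 4λ + 3 = (λ + 3)(λ + 1)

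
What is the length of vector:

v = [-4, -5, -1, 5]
8.185

||v||₂ = √((-4)² + (-5)² + (-1)² + (5)²) = √67 = 8.185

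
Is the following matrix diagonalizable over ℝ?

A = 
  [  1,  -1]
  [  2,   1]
No

tr(A) = 2, det(A) = 3
Characteristic polynomial: λ² - tr(A)λ + det(A) = λ² - 2λ + 3
λ² - 2λ + 3 = 0  ⇒  λ = (2 ± √((-2)² - 4·(3)))/2 = (2 ± √(-8))/2
  = 1 + i√2,  1 - i√2
Eigenvalues: 1 + i√2, 1 - i√2  (≈ 1 + 1.414i, 1 - 1.414i)
Has complex eigenvalues (not diagonalizable over ℝ).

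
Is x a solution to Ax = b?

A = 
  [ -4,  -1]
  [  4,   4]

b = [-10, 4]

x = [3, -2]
Yes

Ax = [-10, 4] = b ✓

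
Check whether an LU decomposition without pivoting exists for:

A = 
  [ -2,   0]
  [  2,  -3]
Yes.
A[1,1] = -2 ≠ 0, so Gaussian elimination proceeds without a row swap: multiplier ℓ₂₁ = (2)/(-2) = -1, and U[2,2] = -3 - (-1)(0) = -3.
L = 
  [  1,   0]
  [ -1,   1]
U = 
  [ -2,   0]
  [  0,  -3]
Check row 2 of LU: [(-1)(-2), (-1)(0) + (-3)] = [2, -3] = row 2 of A ✓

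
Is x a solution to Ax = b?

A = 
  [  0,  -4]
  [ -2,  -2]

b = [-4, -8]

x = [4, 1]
No

Ax = [-4, -10] ≠ b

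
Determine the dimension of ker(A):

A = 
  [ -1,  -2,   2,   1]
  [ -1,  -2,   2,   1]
nullity(A) = 3

Row reduce:
R2 → R2 - (1)·R1
REF = 
  [ -1,  -2,   2,   1]
  [  0,   0,   0,   0]
Pivot columns: 1 → 1 pivot.
rank(A) = 1, so nullity(A) = 4 - 1 = 3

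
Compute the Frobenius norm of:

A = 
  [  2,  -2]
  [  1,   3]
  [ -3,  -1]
||A||_F = 5.292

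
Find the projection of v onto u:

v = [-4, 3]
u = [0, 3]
proj_u(v) = [0, 3]

v·u = (-4)(0) + (3)(3) = 9
u·u = (0)² + (3)² = 9
proj_u(v) = (v·u / u·u) × u = (9/9) × u = (1) × u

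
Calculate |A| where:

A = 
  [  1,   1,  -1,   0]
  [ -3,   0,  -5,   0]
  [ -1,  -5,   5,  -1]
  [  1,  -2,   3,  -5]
88

Cofactor expansion along row 1: det(A) = a₁₁M₁₁ - a₁₂M₁₂ + a₁₃M₁₃ - a₁₄M₁₄

M₁₁ = det[[0, -5, 0]; [-5, 5, -1]; [-2, 3, -5]]
  = (0)·((5)(-5) - (-1)(3)) - (-5)·((-5)(-5) - (-1)(-2)) + (0)·((-5)(3) - (5)(-2))
  = (0)(-22) - (-5)(23) + (0)(-5)
  = 115
M₁₂ = det[[-3, -5, 0]; [-1, 5, -1]; [1, 3, -5]]
  = (-3)·((5)(-5) - (-1)(3)) - (-5)·((-1)(-5) - (-1)(1)) + (0)·((-1)(3) - (5)(1))
  = (-3)(-22) - (-5)(6) + (0)(-8)
  = 96
M₁₃ = det[[-3, 0, 0]; [-1, -5, -1]; [1, -2, -5]]
  = (-3)·((-5)(-5) - (-1)(-2)) - (0)·((-1)(-5) - (-1)(1)) + (0)·((-1)(-2) - (-5)(1))
  = (-3)(23) - (0)(6) + (0)(7)
  = -69
M₁₄ = det[[-3, 0, -5]; [-1, -5, 5]; [1, -2, 3]]
  = (-3)·((-5)(3) - (5)(-2)) - (0)·((-1)(3) - (5)(1)) + (-5)·((-1)(-2) - (-5)(1))
  = (-3)(-5) - (0)(-8) + (-5)(7)
  = -20

det(A) = (1)(115) - (1)(96) + (-1)(-69) - (0)(-20) = 88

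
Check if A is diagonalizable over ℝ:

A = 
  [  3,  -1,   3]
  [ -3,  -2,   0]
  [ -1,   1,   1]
No

Characteristic polynomial: det(λI - A) = λ³ - 2λ² - 5λ + 24
By the rational root theorem any rational root is an integer dividing 24; none of those is a root, so p(λ) has no rational roots and hence (being an irreducible cubic) no repeated roots.
Discriminant of the cubic: Δ = -9864
Δ < 0 ⇒ one real eigenvalue and a complex-conjugate pair: λ ≈ -2.812, 2.406 + 1.657i, 2.406 - 1.657i
Has complex eigenvalues (not diagonalizable over ℝ).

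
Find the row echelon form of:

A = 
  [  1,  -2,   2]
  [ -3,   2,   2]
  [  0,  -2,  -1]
Row operations:
R2 → R2 + (3)·R1
R3 → R3 - (1/2)·R2

Resulting echelon form:
REF = 
  [  1,  -2,   2]
  [  0,  -4,   8]
  [  0,   0,  -5]

Rank = 3 (number of non-zero pivot rows).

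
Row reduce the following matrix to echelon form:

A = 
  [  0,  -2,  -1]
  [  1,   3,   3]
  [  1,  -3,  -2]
Row operations:
Swap R1 ↔ R2
R3 → R3 - (1)·R1
R3 → R3 - (3)·R2

Resulting echelon form:
REF = 
  [  1,   3,   3]
  [  0,  -2,  -1]
  [  0,   0,  -2]

Rank = 3 (number of non-zero pivot rows).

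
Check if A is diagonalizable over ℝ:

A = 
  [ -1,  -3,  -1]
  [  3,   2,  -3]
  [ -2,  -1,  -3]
No

Characteristic polynomial: det(λI - A) = λ³ + 2λ² - λ + 37
By the rational root theorem any rational root is an integer dividing 37; none of those is a root, so p(λ) has no rational roots and hence (being an irreducible cubic) no repeated roots.
Discriminant of the cubic: Δ = -39471
Δ < 0 ⇒ one real eigenvalue and a complex-conjugate pair: λ ≈ -4.267, 1.133 + 2.718i, 1.133 - 2.718i
Has complex eigenvalues (not diagonalizable over ℝ).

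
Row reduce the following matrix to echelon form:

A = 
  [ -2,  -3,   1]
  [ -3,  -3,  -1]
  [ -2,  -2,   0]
Row operations:
R2 → R2 - (3/2)·R1
R3 → R3 - (1)·R1
R3 → R3 - (2/3)·R2

Resulting echelon form:
REF = 
  [  -2,   -3,    1]
  [   0,  3/2, -5/2]
  [   0,    0,  2/3]

Rank = 3 (number of non-zero pivot rows).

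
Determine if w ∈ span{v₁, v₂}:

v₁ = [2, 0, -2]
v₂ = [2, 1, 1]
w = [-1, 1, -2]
No

Form the augmented matrix and row-reduce:
[v₁|v₂|w] = 
  [  2,   2,  -1]
  [  0,   1,   1]
  [ -2,   1,  -2]
R3 → R3 + (1)·R1
R3 → R3 - (3)·R2
REF = 
  [  2,   2,  -1]
  [  0,   1,   1]
  [  0,   0,  -6]

Row 3 reads [0 0 | -6], i.e. 0 = -6, so the system is inconsistent and w ∉ span{v₁, v₂}.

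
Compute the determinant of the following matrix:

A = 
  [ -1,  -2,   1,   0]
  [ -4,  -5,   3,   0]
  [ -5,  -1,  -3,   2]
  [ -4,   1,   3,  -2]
Cofactor expansion along row 1: det(A) = a₁₁M₁₁ - a₁₂M₁₂ + a₁₃M₁₃ - a₁₄M₁₄

M₁₁ = det[[-5, 3, 0]; [-1, -3, 2]; [1, 3, -2]]
  = (-5)·((-3)(-2) - (2)(3)) - (3)·((-1)(-2) - (2)(1)) + (0)·((-1)(3) - (-3)(1))
  = (-5)(0) - (3)(0) + (0)(0)
  = 0
M₁₂ = det[[-4, 3, 0]; [-5, -3, 2]; [-4, 3, -2]]
  = (-4)·((-3)(-2) - (2)(3)) - (3)·((-5)(-2) - (2)(-4)) + (0)·((-5)(3) - (-3)(-4))
  = (-4)(0) - (3)(18) + (0)(-27)
  = -54
M₁₃ = det[[-4, -5, 0]; [-5, -1, 2]; [-4, 1, -2]]
  = (-4)·((-1)(-2) - (2)(1)) - (-5)·((-5)(-2) - (2)(-4)) + (0)·((-5)(1) - (-1)(-4))
  = (-4)(0) - (-5)(18) + (0)(-9)
  = 90
M₁₄ = det[[-4, -5, 3]; [-5, -1, -3]; [-4, 1, 3]]
  = (-4)·((-1)(3) - (-3)(1)) - (-5)·((-5)(3) - (-3)(-4)) + (3)·((-5)(1) - (-1)(-4))
  = (-4)(0) - (-5)(-27) + (3)(-9)
  = -162

det(A) = (-1)(0) - (-2)(-54) + (1)(90) - (0)(-162) = -18

det(A) = -18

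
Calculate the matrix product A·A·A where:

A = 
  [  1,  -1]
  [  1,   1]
A^3 = 
  [ -2,  -2]
  [  2,  -2]

A² = A·A:
A²[1,1] = (1)(1) + (-1)(1) = 0
A²[1,2] = (1)(-1) + (-1)(1) = -2
A²[2,1] = (1)(1) + (1)(1) = 2
A²[2,2] = (1)(-1) + (1)(1) = 0
A² = 
  [  0,  -2]
  [  2,   0]

A^3 = A^2·A:
A^3[1,1] = (0)(1) + (-2)(1) = -2
A^3[1,2] = (0)(-1) + (-2)(1) = -2
A^3[2,1] = (2)(1) + (0)(1) = 2
A^3[2,2] = (2)(-1) + (0)(1) = -2
A^3 = 
  [ -2,  -2]
  [  2,  -2]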